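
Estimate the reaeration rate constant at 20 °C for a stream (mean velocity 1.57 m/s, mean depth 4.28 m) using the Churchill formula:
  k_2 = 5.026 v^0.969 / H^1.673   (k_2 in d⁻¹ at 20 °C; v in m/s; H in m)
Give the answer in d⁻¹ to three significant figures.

k_2 ≈ 0.683 d⁻¹

k_2 = 5.026 × 1.57^0.969 / 4.28^1.673 = 5.026 × 1.548 / 11.39 = 0.6834 d⁻¹.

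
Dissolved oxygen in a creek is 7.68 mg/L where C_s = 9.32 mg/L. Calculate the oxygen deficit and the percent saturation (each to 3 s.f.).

D ≈ 1.64 mg/L; 82.4 % saturation

D = C_s − C = 9.32 − 7.68 = 1.64 mg/L.
% saturation = 7.68/9.32 × 100 = 82.4 %.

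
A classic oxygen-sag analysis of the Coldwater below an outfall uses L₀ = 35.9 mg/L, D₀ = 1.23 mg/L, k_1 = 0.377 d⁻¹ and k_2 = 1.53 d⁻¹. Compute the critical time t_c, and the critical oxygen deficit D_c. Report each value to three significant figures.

t_c = [1/(k_2−k_1)] ln[(k_2/k_1)(1 − D₀(k_2−k_1)/(k_1 L₀))]
= [1/(1.53−0.377)] ln[(1.53/0.377)(1 − 1.23×1.153/(0.377×35.9))]
= (1/1.153) ln[4.058 × 0.8952] = 0.8673 × ln(3.633) = 0.8673 × 1.290 = 1.119 d.
L(t_c) = L₀ e^(−k_1 t_c) = 35.9 × 0.6558 = 23.55 mg/L, and at the critical point k_2 D_c = k_1 L, so D_c = (0.377/1.53) × 23.55 = 5.802 mg/L.

t_c ≈ 1.12 d; D_c ≈ 5.80 mg/L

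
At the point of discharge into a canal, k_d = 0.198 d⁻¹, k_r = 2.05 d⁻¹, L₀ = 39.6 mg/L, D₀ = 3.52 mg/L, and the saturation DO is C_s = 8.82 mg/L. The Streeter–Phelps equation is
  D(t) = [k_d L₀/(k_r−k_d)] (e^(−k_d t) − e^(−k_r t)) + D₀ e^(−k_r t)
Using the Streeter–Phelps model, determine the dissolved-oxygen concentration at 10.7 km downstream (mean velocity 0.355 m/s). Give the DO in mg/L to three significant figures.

Travel time t = x/v = 10.7 km / (0.355 m/s) = 10700 m / 0.355 m/s = 30140 s = 0.3489 d.
k_d L₀/(k_r−k_d) = 0.198×39.6/(2.05−0.198) = 7.841/1.852 = 4.234 mg/L.
e^(−k_d t) = e^(−0.198×0.3489) = 0.9333; e^(−k_r t) = e^(−2.05×0.3489) = 0.4891.
D = 4.234 × (0.9333 − 0.4891) + 3.52 × 0.4891 = 1.880 + 1.722 = 3.602 mg/L.
DO = C_s − D = 8.82 − 3.602 = 5.218 mg/L.

DO ≈ 5.22 mg/L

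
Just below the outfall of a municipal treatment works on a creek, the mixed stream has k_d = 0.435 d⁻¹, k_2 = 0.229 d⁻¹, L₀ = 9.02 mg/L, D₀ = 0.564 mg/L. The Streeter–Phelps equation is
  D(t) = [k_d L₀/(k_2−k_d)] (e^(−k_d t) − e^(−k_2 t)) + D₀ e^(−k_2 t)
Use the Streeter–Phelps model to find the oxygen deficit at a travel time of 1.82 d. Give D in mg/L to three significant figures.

k_d L₀/(k_2−k_d) = 0.435×9.02/(0.229−0.435) = 3.924/-0.2060 = -19.05 mg/L.
e^(−k_d t) = e^(−0.435×1.820) = 0.4531; e^(−k_2 t) = e^(−0.229×1.820) = 0.6592.
D = -19.05 × (0.4531 − 0.6592) + 0.564 × 0.6592 = 3.925 + 0.3718 = 4.297 mg/L.

D ≈ 4.30 mg/L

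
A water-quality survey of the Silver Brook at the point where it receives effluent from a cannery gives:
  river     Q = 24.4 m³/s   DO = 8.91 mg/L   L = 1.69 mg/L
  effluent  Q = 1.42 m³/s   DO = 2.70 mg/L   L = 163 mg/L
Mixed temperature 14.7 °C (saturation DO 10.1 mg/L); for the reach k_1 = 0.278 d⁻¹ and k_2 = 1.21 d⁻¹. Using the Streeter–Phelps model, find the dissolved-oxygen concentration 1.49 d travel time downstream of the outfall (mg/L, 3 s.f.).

DO ≈ 8.28 mg/L

Mixed DO = (24.4×8.91 + 1.42×2.70)/(24.4+1.42) = 221.2/25.82 = 8.568 mg/L.
Mixed L₀ = (24.4×1.69 + 1.42×163)/(25.82) = 272.7/25.82 = 10.56 mg/L.
Initial deficit D₀ = C_s − DO₀ = 10.1 − 8.568 = 1.532 mg/L.
D(1.49) = [0.278×10.56/(1.21−0.278)](e^(−0.278×1.49) − e^(−1.21×1.49)) + 1.532 e^(−1.21×1.49)
= 3.150 × (0.6609 − 0.1648) + 1.532 × 0.1648 = 1.815 mg/L.
DO = 10.1 − 1.815 = 8.285 mg/L.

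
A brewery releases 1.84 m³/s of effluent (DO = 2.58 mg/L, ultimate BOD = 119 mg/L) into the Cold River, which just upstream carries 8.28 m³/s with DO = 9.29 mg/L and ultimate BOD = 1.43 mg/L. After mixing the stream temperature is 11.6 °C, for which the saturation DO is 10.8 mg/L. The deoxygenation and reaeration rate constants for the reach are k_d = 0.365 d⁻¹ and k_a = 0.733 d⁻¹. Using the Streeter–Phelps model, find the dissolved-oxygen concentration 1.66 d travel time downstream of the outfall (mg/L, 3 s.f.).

Mixed DO = (8.28×9.29 + 1.84×2.58)/(8.28+1.84) = 81.67/10.12 = 8.070 mg/L.
Mixed L₀ = (8.28×1.43 + 1.84×119)/(10.12) = 230.8/10.12 = 22.81 mg/L.
Initial deficit D₀ = C_s − DO₀ = 10.8 − 8.070 = 2.730 mg/L.
D(1.66) = [0.365×22.81/(0.733−0.365)](e^(−0.365×1.66) − e^(−0.733×1.66)) + 2.730 e^(−0.733×1.66)
= 22.62 × (0.5456 − 0.2962) + 2.730 × 0.2962 = 6.450 mg/L.
DO = 10.8 − 6.450 = 4.350 mg/L.

DO ≈ 4.35 mg/L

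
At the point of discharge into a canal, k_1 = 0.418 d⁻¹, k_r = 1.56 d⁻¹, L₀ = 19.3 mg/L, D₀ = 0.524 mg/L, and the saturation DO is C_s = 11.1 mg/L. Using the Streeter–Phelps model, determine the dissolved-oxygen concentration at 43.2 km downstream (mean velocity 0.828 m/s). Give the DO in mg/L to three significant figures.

Travel time t = x/v = 43.2 km / (0.828 m/s) = 43200 m / 0.828 m/s = 52170 s = 0.6039 d.
k_1 L₀/(k_r−k_1) = 0.418×19.3/(1.56−0.418) = 8.067/1.142 = 7.064 mg/L.
e^(−k_1 t) = e^(−0.418×0.6039) = 0.7769; e^(−k_r t) = e^(−1.56×0.6039) = 0.3898.
D = 7.064 × (0.7769 − 0.3898) + 0.524 × 0.3898 = 2.734 + 0.2043 = 2.939 mg/L.
DO = C_s − D = 11.1 − 2.939 = 8.161 mg/L.

DO ≈ 8.16 mg/L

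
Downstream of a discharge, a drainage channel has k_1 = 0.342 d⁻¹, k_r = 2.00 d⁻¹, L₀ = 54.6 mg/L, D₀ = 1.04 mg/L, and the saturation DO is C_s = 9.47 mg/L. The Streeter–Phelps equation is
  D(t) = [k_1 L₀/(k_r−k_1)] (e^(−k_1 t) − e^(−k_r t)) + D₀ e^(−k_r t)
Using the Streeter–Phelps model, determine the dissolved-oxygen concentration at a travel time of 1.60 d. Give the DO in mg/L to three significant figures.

DO ≈ 3.37 mg/L

k_1 L₀/(k_r−k_1) = 0.342×54.6/(2.00−0.342) = 18.67/1.658 = 11.26 mg/L.
e^(−k_1 t) = e^(−0.342×1.600) = 0.5786; e^(−k_r t) = e^(−2.00×1.600) = 0.04076.
D = 11.26 × (0.5786 − 0.04076) + 1.04 × 0.04076 = 6.057 + 0.04239 = 6.099 mg/L.
DO = C_s − D = 9.47 − 6.099 = 3.371 mg/L.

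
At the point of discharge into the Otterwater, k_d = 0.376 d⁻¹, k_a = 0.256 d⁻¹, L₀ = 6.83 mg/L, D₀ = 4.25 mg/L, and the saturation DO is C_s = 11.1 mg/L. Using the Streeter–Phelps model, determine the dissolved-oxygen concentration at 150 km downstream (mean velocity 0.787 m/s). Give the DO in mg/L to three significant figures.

DO ≈ 5.85 mg/L

Travel time t = x/v = 150 km / (0.787 m/s) = 150000 m / 0.787 m/s = 190600 s = 2.206 d.
k_d L₀/(k_a−k_d) = 0.376×6.83/(0.256−0.376) = 2.568/-0.1200 = -21.40 mg/L.
e^(−k_d t) = e^(−0.376×2.206) = 0.4363; e^(−k_a t) = e^(−0.256×2.206) = 0.5685.
D = -21.40 × (0.4363 − 0.5685) + 4.25 × 0.5685 = 2.830 + 2.416 = 5.246 mg/L.
DO = C_s − D = 11.1 − 5.246 = 5.854 mg/L.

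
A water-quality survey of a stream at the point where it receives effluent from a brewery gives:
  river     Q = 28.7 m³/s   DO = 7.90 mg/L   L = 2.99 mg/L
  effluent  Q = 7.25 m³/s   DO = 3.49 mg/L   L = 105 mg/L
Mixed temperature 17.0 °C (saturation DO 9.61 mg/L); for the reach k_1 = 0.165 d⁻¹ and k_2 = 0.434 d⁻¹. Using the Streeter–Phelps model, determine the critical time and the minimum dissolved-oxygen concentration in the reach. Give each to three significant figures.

Mixed DO = (28.7×7.90 + 7.25×3.49)/(28.7+7.25) = 252.0/35.95 = 7.011 mg/L.
Mixed L₀ = (28.7×2.99 + 7.25×105)/(35.95) = 847.1/35.95 = 23.56 mg/L.
Initial deficit D₀ = C_s − DO₀ = 9.61 − 7.011 = 2.599 mg/L.
t_c = (1/0.2690) ln[(0.434/0.165)(1 − 2.599×0.2690/(0.165×23.56))] = 3.717 × ln(2.157) = 2.858 d.
D_c = (0.165/0.434) × 23.56 × e^(−0.165×2.858) = 0.3802 × 23.56 × 0.6240 = 5.590 mg/L.
Minimum DO = 9.61 − 5.590 = 4.020 mg/L.

t_c ≈ 2.86 d; minimum DO ≈ 4.02 mg/L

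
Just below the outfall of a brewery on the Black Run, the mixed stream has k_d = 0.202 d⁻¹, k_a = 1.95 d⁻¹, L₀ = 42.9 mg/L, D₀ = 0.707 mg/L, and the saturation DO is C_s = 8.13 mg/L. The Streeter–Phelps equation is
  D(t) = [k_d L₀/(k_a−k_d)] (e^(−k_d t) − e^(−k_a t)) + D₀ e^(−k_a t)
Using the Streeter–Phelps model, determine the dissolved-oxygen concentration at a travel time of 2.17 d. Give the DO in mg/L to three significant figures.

DO ≈ 4.99 mg/L

k_d L₀/(k_a−k_d) = 0.202×42.9/(1.95−0.202) = 8.666/1.748 = 4.958 mg/L.
e^(−k_d t) = e^(−0.202×2.170) = 0.6451; e^(−k_a t) = e^(−1.95×2.170) = 0.01453.
D = 4.958 × (0.6451 − 0.01453) + 0.707 × 0.01453 = 3.126 + 0.01027 = 3.136 mg/L.
DO = C_s − D = 8.13 − 3.136 = 4.994 mg/L.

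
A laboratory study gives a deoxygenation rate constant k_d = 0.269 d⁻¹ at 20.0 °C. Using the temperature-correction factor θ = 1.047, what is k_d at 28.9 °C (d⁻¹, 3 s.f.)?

k_d ≈ 0.405 d⁻¹

k_d(T₂) = k_d(T₁) · θ^(T₂−T₁) = 0.269 × 1.047^(28.9−20.0)
= 0.269 × 1.047^8.90 = 0.269 × 1.505 = 0.4048 d⁻¹.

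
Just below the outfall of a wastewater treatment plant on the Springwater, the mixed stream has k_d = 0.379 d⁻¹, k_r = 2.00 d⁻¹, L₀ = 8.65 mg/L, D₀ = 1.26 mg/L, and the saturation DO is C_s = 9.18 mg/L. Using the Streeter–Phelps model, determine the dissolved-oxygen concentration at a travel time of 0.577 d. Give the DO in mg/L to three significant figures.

k_d L₀/(k_r−k_d) = 0.379×8.65/(2.00−0.379) = 3.278/1.621 = 2.022 mg/L.
e^(−k_d t) = e^(−0.379×0.5770) = 0.8036; e^(−k_r t) = e^(−2.00×0.5770) = 0.3154.
D = 2.022 × (0.8036 − 0.3154) + 1.26 × 0.3154 = 0.9874 + 0.3974 = 1.385 mg/L.
DO = C_s − D = 9.18 − 1.385 = 7.795 mg/L.

DO ≈ 7.80 mg/L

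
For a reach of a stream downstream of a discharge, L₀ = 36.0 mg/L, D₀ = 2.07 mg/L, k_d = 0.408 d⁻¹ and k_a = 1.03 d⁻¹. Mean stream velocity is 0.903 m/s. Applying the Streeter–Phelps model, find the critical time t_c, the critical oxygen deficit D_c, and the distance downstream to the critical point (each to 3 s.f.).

t_c = [1/(k_a−k_d)] ln[(k_a/k_d)(1 − D₀(k_a−k_d)/(k_d L₀))]
= [1/(1.03−0.408)] ln[(1.03/0.408)(1 − 2.07×0.6220/(0.408×36.0))]
= (1/0.6220) ln[2.525 × 0.9123] = 1.608 × ln(2.303) = 1.608 × 0.8343 = 1.341 d.
D_c = (k_d/k_a) L₀ e^(−k_d t_c) = (0.408/1.03) × 36.0 × e^(−0.408×1.341) = 0.3961 × 36.0 × 0.5785 = 8.250 mg/L.
x_c = v t_c = 0.903 m/s × 1.341 d × 86400 s/d = 104600 m ≈ 105 km.

t_c ≈ 1.34 d; D_c ≈ 8.25 mg/L; x_c ≈ 105 km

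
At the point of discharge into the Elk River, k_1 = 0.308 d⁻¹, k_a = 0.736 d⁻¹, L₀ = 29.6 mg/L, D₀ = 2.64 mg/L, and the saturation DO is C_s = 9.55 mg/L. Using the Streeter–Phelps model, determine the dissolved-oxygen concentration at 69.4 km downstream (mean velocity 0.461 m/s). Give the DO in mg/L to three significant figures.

DO ≈ 2.27 mg/L

Travel time t = x/v = 69.4 km / (0.461 m/s) = 69400 m / 0.461 m/s = 150500 s = 1.742 d.
k_1 L₀/(k_a−k_1) = 0.308×29.6/(0.736−0.308) = 9.117/0.4280 = 21.30 mg/L.
e^(−k_1 t) = e^(−0.308×1.742) = 0.5847; e^(−k_a t) = e^(−0.736×1.742) = 0.2774.
D = 21.30 × (0.5847 − 0.2774) + 2.64 × 0.2774 = 6.546 + 0.7323 = 7.279 mg/L.
DO = C_s − D = 9.55 − 7.279 = 2.271 mg/L.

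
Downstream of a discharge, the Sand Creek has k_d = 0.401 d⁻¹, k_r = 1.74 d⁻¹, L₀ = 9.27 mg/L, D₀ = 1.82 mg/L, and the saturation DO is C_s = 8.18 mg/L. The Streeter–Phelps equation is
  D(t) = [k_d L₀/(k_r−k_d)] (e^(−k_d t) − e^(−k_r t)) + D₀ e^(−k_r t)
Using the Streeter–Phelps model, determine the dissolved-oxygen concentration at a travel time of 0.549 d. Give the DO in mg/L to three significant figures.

k_d L₀/(k_r−k_d) = 0.401×9.27/(1.74−0.401) = 3.717/1.339 = 2.776 mg/L.
e^(−k_d t) = e^(−0.401×0.5490) = 0.8024; e^(−k_r t) = e^(−1.74×0.5490) = 0.3847.
D = 2.776 × (0.8024 − 0.3847) + 1.82 × 0.3847 = 1.160 + 0.7002 = 1.860 mg/L.
DO = C_s − D = 8.18 − 1.860 = 6.320 mg/L.

DO ≈ 6.32 mg/L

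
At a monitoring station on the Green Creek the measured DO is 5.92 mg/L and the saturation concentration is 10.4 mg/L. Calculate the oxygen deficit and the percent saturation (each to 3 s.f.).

D ≈ 4.48 mg/L; 56.9 % saturation

D = C_s − C = 10.4 − 5.92 = 4.48 mg/L.
% saturation = 5.92/10.4 × 100 = 56.9 %.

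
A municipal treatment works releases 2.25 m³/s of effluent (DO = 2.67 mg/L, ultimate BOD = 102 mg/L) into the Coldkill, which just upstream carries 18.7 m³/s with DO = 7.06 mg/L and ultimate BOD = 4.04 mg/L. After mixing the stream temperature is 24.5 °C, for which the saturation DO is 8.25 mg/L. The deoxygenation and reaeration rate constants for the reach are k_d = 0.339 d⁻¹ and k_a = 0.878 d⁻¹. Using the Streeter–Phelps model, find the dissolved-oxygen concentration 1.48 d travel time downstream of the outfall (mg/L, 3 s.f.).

DO ≈ 4.75 mg/L

Mixed DO = (18.7×7.06 + 2.25×2.67)/(18.7+2.25) = 138.0/20.95 = 6.589 mg/L.
Mixed L₀ = (18.7×4.04 + 2.25×102)/(20.95) = 305.0/20.95 = 14.56 mg/L.
Initial deficit D₀ = C_s − DO₀ = 8.25 − 6.589 = 1.661 mg/L.
D(1.48) = [0.339×14.56/(0.878−0.339)](e^(−0.339×1.48) − e^(−0.878×1.48)) + 1.661 e^(−0.878×1.48)
= 9.158 × (0.6055 − 0.2727) + 1.661 × 0.2727 = 3.501 mg/L.
DO = 8.25 − 3.501 = 4.749 mg/L.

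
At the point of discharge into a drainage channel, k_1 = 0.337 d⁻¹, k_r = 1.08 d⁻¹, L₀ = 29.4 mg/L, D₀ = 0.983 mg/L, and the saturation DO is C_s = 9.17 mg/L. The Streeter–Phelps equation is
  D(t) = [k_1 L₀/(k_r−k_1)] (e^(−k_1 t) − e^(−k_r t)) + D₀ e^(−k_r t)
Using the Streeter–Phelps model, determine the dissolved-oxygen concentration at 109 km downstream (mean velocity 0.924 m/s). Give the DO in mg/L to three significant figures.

Travel time t = x/v = 109 km / (0.924 m/s) = 109000 m / 0.924 m/s = 118000 s = 1.365 d.
k_1 L₀/(k_r−k_1) = 0.337×29.4/(1.08−0.337) = 9.908/0.7430 = 13.33 mg/L.
e^(−k_1 t) = e^(−0.337×1.365) = 0.6312; e^(−k_r t) = e^(−1.08×1.365) = 0.2289.
D = 13.33 × (0.6312 − 0.2289) + 0.983 × 0.2289 = 5.365 + 0.2250 = 5.590 mg/L.
DO = C_s − D = 9.17 − 5.590 = 3.580 mg/L.

DO ≈ 3.58 mg/L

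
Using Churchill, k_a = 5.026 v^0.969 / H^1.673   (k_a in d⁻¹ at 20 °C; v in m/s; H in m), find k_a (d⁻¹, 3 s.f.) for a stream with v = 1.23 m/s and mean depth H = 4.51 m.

k_a ≈ 0.494 d⁻¹

k_a = 5.026 × 1.23^0.969 / 4.51^1.673 = 5.026 × 1.222 / 12.43 = 0.4942 d⁻¹.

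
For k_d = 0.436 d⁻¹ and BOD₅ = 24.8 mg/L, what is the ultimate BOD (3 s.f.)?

L₀ ≈ 28.0 mg/L

BOD₅ = L₀(1 − e^(−5k_d)) ⇒ L₀ = BOD₅ / (1 − e^(−5×0.436))
= 24.8 / (1 − 0.1130) = 24.8 / 0.8870 = 27.96 mg/L.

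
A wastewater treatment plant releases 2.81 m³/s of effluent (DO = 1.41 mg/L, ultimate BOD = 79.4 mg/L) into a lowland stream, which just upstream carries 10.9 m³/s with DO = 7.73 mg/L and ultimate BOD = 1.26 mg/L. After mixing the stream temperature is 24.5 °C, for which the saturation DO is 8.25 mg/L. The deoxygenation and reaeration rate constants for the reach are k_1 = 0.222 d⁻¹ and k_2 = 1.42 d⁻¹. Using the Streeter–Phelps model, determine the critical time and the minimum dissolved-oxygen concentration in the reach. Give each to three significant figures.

t_c ≈ 0.850 d; minimum DO ≈ 6.01 mg/L

Mixed DO = (10.9×7.73 + 2.81×1.41)/(10.9+2.81) = 88.22/13.71 = 6.435 mg/L.
Mixed L₀ = (10.9×1.26 + 2.81×79.4)/(13.71) = 236.8/13.71 = 17.28 mg/L.
Initial deficit D₀ = C_s − DO₀ = 8.25 − 6.435 = 1.815 mg/L.
t_c = (1/1.198) ln[(1.42/0.222)(1 − 1.815×1.198/(0.222×17.28))] = 0.8347 × ln(2.769) = 0.8502 d.
D_c = (0.222/1.42) × 17.28 × e^(−0.222×0.8502) = 0.1563 × 17.28 × 0.8280 = 2.236 mg/L.
Minimum DO = 8.25 − 2.236 = 6.014 mg/L.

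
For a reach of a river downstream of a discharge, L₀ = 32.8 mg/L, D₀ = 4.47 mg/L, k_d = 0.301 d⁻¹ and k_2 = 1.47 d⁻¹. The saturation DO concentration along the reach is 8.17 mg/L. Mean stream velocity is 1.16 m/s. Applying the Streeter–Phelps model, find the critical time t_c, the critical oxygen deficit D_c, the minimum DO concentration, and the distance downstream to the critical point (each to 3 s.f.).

t_c ≈ 0.712 d; D_c ≈ 5.42 mg/L; min DO ≈ 2.75 mg/L; x_c ≈ 71.4 km

t_c = [1/(k_2−k_d)] ln[(k_2/k_d)(1 − D₀(k_2−k_d)/(k_d L₀))]
= [1/(1.47−0.301)] ln[(1.47/0.301)(1 − 4.47×1.169/(0.301×32.8))]
= (1/1.169) ln[4.884 × 0.4707] = 0.8554 × ln(2.299) = 0.8554 × 0.8324 = 0.7121 d.
D_c = (k_d/k_2) L₀ e^(−k_d t_c) = (0.301/1.47) × 32.8 × e^(−0.301×0.7121) = 0.2048 × 32.8 × 0.8071 = 5.420 mg/L.
Minimum DO = C_s − D_c = 8.17 − 5.420 = 2.750 mg/L.
x_c = v t_c = 1.16 m/s × 0.7121 d × 86400 s/d = 71370 m ≈ 71.4 km.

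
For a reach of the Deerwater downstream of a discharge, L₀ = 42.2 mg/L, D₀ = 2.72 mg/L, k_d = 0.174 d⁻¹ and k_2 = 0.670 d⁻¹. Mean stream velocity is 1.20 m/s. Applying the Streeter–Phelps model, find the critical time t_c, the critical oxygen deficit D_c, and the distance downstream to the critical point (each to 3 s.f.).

With k_2/k_d = 3.851 and 1 − D₀(k_2−k_d)/(k_d L₀) = 0.8163,
t_c = ln(3.851 × 0.8163) / (0.670 − 0.174) = ln(3.143) / 0.4960 = 1.145/0.4960 = 2.309 d.
L(t_c) = L₀ e^(−k_d t_c) = 42.2 × 0.6692 = 28.24 mg/L, and at the critical point k_2 D_c = k_d L, so D_c = (0.174/0.670) × 28.24 = 7.333 mg/L.
x_c = v t_c = 1.20 m/s × 2.309 d × 86400 s/d = 239400 m ≈ 239 km.

t_c ≈ 2.31 d; D_c ≈ 7.33 mg/L; x_c ≈ 239 km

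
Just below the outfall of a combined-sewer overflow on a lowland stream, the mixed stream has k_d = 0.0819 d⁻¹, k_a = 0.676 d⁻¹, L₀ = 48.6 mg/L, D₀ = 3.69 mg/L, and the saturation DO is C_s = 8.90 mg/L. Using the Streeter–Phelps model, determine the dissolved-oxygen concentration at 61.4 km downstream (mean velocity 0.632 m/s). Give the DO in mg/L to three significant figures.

DO ≈ 4.20 mg/L

Travel time t = x/v = 61.4 km / (0.632 m/s) = 61400 m / 0.632 m/s = 97150 s = 1.124 d.
k_d L₀/(k_a−k_d) = 0.0819×48.6/(0.676−0.0819) = 3.980/0.5941 = 6.700 mg/L.
e^(−k_d t) = e^(−0.0819×1.124) = 0.9120; e^(−k_a t) = e^(−0.676×1.124) = 0.4676.
D = 6.700 × (0.9120 − 0.4676) + 3.69 × 0.4676 = 2.977 + 1.725 = 4.703 mg/L.
DO = C_s − D = 8.90 − 4.703 = 4.197 mg/L.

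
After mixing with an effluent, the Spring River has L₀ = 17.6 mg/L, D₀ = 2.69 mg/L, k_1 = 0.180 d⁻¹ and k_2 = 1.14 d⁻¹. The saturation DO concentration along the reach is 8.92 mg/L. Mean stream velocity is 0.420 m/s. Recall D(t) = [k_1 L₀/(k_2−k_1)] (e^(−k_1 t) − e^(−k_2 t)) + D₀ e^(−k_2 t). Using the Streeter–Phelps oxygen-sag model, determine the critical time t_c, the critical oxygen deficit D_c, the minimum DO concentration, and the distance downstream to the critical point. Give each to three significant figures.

t_c ≈ 0.164 d; D_c ≈ 2.70 mg/L; min DO ≈ 6.22 mg/L; x_c ≈ 5.96 km

At the critical point dD/dt = 0, so k_1 L₀ e^(−k_1 t) = k_2 D. Substituting D(t) from the Streeter–Phelps equation and solving for t gives
t_c = ln[(k_2/k_1)(1 − D₀(k_2−k_1)/(k_1 L₀))] / (k_2−k_1).
Here k_2−k_1 = 0.9600 d⁻¹ and 1 − D₀(k_2−k_1)/(k_1 L₀) = 1 − 2.69×0.9600/(0.180×17.6) = 0.1848, so
t_c = ln(6.333 × 0.1848) / 0.9600 = 0.1576 / 0.9600 = 0.1642 d.
D_c = (k_1/k_2) L₀ e^(−k_1 t_c) = (0.180/1.14) × 17.6 × e^(−0.180×0.1642) = 0.1579 × 17.6 × 0.9709 = 2.698 mg/L.
Minimum DO = C_s − D_c = 8.92 − 2.698 = 6.222 mg/L.
x_c = v t_c = 0.420 m/s × 0.1642 d × 86400 s/d = 5958 m ≈ 5.96 km.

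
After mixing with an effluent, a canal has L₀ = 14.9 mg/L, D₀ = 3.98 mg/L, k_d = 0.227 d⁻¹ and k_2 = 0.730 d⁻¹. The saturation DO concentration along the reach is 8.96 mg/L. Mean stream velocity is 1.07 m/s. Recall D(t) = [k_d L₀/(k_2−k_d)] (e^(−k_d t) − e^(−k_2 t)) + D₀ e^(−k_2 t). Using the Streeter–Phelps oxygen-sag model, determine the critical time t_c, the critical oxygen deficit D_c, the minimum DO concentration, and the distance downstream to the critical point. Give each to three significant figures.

t_c ≈ 0.541 d; D_c ≈ 4.10 mg/L; min DO ≈ 4.86 mg/L; x_c ≈ 50.0 km

t_c = [1/(k_2−k_d)] ln[(k_2/k_d)(1 − D₀(k_2−k_d)/(k_d L₀))]
= [1/(0.730−0.227)] ln[(0.730/0.227)(1 − 3.98×0.5030/(0.227×14.9))]
= (1/0.5030) ln[3.216 × 0.4081] = 1.988 × ln(1.312) = 1.988 × 0.2719 = 0.5405 d.
D_c = (k_d/k_2) L₀ e^(−k_d t_c) = (0.227/0.730) × 14.9 × e^(−0.227×0.5405) = 0.3110 × 14.9 × 0.8845 = 4.098 mg/L.
Minimum DO = C_s − D_c = 8.96 − 4.098 = 4.862 mg/L.
x_c = v t_c = 1.07 m/s × 0.5405 d × 86400 s/d = 49970 m ≈ 50.0 km.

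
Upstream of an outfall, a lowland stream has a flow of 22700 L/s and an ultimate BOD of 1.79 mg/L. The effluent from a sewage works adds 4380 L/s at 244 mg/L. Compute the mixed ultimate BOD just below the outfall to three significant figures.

Flow-weighted mixing: C = (Q_r C_r + Q_w C_w)/(Q_r + Q_w)
= (22700×1.79 + 4380×244)/(22700 + 4380) = 1.109×10^6/27080 = 40.97 mg/L.

41.0 mg/L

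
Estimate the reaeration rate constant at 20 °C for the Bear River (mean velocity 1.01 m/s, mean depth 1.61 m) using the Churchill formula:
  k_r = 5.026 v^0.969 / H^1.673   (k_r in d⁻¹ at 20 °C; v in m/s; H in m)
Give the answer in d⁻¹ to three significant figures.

k_r ≈ 2.29 d⁻¹

k_r = 5.026 × 1.01^0.969 / 1.61^1.673 = 5.026 × 1.010 / 2.218 = 2.288 d⁻¹.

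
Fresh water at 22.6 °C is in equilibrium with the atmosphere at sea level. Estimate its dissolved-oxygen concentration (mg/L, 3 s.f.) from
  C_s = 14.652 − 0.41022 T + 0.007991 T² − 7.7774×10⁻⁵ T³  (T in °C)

C_s = 14.652 − 0.41022×22.6 + 0.007991×22.6² − 7.7774×10⁻⁵×22.6³ = 8.565 mg/L.

C_s ≈ 8.56 mg/L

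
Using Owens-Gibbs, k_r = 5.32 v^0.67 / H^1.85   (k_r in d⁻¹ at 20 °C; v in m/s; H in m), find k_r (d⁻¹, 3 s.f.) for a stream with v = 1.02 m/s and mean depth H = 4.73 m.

k_r ≈ 0.304 d⁻¹

k_r = 5.32 × 1.02^0.67 / 4.73^1.85 = 5.32 × 1.013 / 17.72 = 0.3042 d⁻¹.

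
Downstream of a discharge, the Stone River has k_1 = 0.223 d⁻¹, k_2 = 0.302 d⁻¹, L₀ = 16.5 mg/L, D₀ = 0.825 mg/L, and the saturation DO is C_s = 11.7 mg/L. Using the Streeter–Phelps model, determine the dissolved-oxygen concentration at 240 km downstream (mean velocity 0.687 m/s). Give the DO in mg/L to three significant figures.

Travel time t = x/v = 240 km / (0.687 m/s) = 240000 m / 0.687 m/s = 349300 s = 4.043 d.
k_1 L₀/(k_2−k_1) = 0.223×16.5/(0.302−0.223) = 3.679/0.07900 = 46.58 mg/L.
e^(−k_1 t) = e^(−0.223×4.043) = 0.4059; e^(−k_2 t) = e^(−0.302×4.043) = 0.2949.
D = 46.58 × (0.4059 − 0.2949) + 0.825 × 0.2949 = 5.169 + 0.2433 = 5.413 mg/L.
DO = C_s − D = 11.7 − 5.413 = 6.287 mg/L.

DO ≈ 6.29 mg/L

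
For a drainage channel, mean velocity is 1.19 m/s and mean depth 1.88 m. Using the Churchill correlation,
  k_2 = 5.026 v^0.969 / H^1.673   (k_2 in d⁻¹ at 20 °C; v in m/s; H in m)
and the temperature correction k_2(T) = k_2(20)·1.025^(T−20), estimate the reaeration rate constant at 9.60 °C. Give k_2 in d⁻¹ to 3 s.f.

k_2 ≈ 1.60 d⁻¹

k_2(20) = 5.026 × 1.19^0.969 / 1.88^1.673 = 5.026 × 1.184 / 2.875 = 2.069 d⁻¹.
k_2(9.60) = 2.069 × 1.025^(9.60−20) = 2.069 × 0.7735 = 1.600 d⁻¹.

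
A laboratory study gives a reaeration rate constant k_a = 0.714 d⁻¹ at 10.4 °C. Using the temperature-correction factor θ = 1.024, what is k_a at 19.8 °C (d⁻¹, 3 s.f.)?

k_a(T₂) = k_a(T₁) · θ^(T₂−T₁) = 0.714 × 1.024^(19.8−10.4)
= 0.714 × 1.024^9.40 = 0.714 × 1.250 = 0.8923 d⁻¹.

k_a ≈ 0.892 d⁻¹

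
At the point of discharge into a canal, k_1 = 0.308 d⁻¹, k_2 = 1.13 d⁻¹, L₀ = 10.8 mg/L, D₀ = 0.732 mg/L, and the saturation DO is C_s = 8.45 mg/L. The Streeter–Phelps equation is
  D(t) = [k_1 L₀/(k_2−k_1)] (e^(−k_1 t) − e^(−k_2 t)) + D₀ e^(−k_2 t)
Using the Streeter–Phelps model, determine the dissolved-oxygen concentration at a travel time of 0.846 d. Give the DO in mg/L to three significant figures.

DO ≈ 6.61 mg/L

k_1 L₀/(k_2−k_1) = 0.308×10.8/(1.13−0.308) = 3.326/0.8220 = 4.047 mg/L.
e^(−k_1 t) = e^(−0.308×0.8460) = 0.7706; e^(−k_2 t) = e^(−1.13×0.8460) = 0.3844.
D = 4.047 × (0.7706 − 0.3844) + 0.732 × 0.3844 = 1.563 + 0.2814 = 1.844 mg/L.
DO = C_s − D = 8.45 − 1.844 = 6.606 mg/L.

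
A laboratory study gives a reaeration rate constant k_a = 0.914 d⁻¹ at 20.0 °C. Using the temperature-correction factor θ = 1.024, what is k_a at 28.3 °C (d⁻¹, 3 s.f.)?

k_a ≈ 1.11 d⁻¹

k_a(T₂) = k_a(T₁) · θ^(T₂−T₁) = 0.914 × 1.024^(28.3−20.0)
= 0.914 × 1.024^8.30 = 0.914 × 1.218 = 1.113 d⁻¹.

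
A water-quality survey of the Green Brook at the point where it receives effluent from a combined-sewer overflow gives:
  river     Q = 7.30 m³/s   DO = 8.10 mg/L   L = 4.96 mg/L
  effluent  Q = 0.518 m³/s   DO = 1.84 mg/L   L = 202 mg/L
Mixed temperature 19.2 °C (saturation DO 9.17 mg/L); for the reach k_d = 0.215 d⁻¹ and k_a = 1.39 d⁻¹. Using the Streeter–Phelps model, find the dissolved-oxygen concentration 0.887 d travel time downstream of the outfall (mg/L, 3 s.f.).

DO ≈ 6.97 mg/L

Mixed DO = (7.30×8.10 + 0.518×1.84)/(7.30+0.518) = 60.08/7.818 = 7.685 mg/L.
Mixed L₀ = (7.30×4.96 + 0.518×202)/(7.818) = 140.8/7.818 = 18.02 mg/L.
Initial deficit D₀ = C_s − DO₀ = 9.17 − 7.685 = 1.485 mg/L.
D(0.887) = [0.215×18.02/(1.39−0.215)](e^(−0.215×0.887) − e^(−1.39×0.887)) + 1.485 e^(−1.39×0.887)
= 3.296 × (0.8264 − 0.2914) + 1.485 × 0.2914 = 2.196 mg/L.
DO = 9.17 − 2.196 = 6.974 mg/L.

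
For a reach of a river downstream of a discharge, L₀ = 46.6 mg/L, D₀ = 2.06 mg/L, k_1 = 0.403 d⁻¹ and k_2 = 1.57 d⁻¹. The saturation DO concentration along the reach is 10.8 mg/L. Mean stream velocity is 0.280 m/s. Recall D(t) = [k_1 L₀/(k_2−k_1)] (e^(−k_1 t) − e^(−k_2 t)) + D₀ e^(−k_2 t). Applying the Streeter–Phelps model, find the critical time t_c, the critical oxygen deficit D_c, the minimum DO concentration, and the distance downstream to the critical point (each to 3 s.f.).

t_c ≈ 1.05 d; D_c ≈ 7.84 mg/L; min DO ≈ 2.96 mg/L; x_c ≈ 25.4 km

With k_2/k_1 = 3.896 and 1 − D₀(k_2−k_1)/(k_1 L₀) = 0.8720,
t_c = ln(3.896 × 0.8720) / (1.57 − 0.403) = ln(3.397) / 1.167 = 1.223/1.167 = 1.048 d.
D_c = (k_1/k_2) L₀ e^(−k_1 t_c) = (0.403/1.57) × 46.6 × e^(−0.403×1.048) = 0.2567 × 46.6 × 0.6555 = 7.841 mg/L.
Minimum DO = C_s − D_c = 10.8 − 7.841 = 2.959 mg/L.
x_c = v t_c = 0.280 m/s × 1.048 d × 86400 s/d = 25350 m ≈ 25.4 km.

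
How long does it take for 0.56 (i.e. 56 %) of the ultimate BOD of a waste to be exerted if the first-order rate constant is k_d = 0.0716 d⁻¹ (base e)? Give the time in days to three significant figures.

t ≈ 11.5 d

y/L₀ = 1 − e^(−k_d t) = 0.56 ⇒ e^(−k_d t) = 0.440
t = −ln(0.440) / 0.0716 = 0.8210 / 0.0716 = 11.47 d.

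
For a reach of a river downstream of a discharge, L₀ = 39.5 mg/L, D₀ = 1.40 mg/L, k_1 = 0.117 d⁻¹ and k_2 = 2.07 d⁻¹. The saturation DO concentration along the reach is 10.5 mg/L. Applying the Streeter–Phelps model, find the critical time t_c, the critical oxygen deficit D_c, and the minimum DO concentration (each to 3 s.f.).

At the critical point dD/dt = 0, so k_1 L₀ e^(−k_1 t) = k_2 D. Substituting D(t) from the Streeter–Phelps equation and solving for t gives
t_c = ln[(k_2/k_1)(1 − D₀(k_2−k_1)/(k_1 L₀))] / (k_2−k_1).
Here k_2−k_1 = 1.953 d⁻¹ and 1 − D₀(k_2−k_1)/(k_1 L₀) = 1 − 1.40×1.953/(0.117×39.5) = 0.4084, so
t_c = ln(17.69 × 0.4084) / 1.953 = 1.978 / 1.953 = 1.013 d.
L(t_c) = L₀ e^(−k_1 t_c) = 39.5 × 0.8883 = 35.09 mg/L, and at the critical point k_2 D_c = k_1 L, so D_c = (0.117/2.07) × 35.09 = 1.983 mg/L.
Minimum DO = C_s − D_c = 10.5 − 1.983 = 8.517 mg/L.

t_c ≈ 1.01 d; D_c ≈ 1.98 mg/L; min DO ≈ 8.52 mg/L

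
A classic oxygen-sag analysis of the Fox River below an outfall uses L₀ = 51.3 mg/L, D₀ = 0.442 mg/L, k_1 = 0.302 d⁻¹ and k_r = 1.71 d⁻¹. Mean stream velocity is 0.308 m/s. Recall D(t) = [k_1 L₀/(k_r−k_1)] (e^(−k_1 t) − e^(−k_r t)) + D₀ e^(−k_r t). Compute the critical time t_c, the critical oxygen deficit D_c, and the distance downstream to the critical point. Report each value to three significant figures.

t_c ≈ 1.20 d; D_c ≈ 6.30 mg/L; x_c ≈ 32.0 km

t_c = [1/(k_r−k_1)] ln[(k_r/k_1)(1 − D₀(k_r−k_1)/(k_1 L₀))]
= [1/(1.71−0.302)] ln[(1.71/0.302)(1 − 0.442×1.408/(0.302×51.3))]
= (1/1.408) ln[5.662 × 0.9598] = 0.7102 × ln(5.435) = 0.7102 × 1.693 = 1.202 d.
L(t_c) = L₀ e^(−k_1 t_c) = 51.3 × 0.6955 = 35.68 mg/L, and at the critical point k_r D_c = k_1 L, so D_c = (0.302/1.71) × 35.68 = 6.301 mg/L.
x_c = v t_c = 0.308 m/s × 1.202 d × 86400 s/d = 31990 m ≈ 32.0 km.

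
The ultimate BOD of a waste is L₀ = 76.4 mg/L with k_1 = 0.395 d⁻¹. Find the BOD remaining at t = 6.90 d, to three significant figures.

L ≈ 5.01 mg/L

L_t = L₀ e^(−k_1 t) = 76.4 × e^(−0.395×6.90) = 76.4 × 0.06551 = 5.005 mg/L.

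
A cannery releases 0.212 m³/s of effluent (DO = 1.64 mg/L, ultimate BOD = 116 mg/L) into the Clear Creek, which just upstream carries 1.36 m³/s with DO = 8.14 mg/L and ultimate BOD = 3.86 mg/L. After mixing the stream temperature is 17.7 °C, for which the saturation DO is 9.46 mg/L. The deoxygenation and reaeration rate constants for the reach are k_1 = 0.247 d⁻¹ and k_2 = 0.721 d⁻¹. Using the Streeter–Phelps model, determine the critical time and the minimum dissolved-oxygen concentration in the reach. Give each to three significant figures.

Mixed DO = (1.36×8.14 + 0.212×1.64)/(1.36+0.212) = 11.42/1.572 = 7.263 mg/L.
Mixed L₀ = (1.36×3.86 + 0.212×116)/(1.572) = 29.84/1.572 = 18.98 mg/L.
Initial deficit D₀ = C_s − DO₀ = 9.46 − 7.263 = 2.197 mg/L.
t_c = (1/0.4740) ln[(0.721/0.247)(1 − 2.197×0.4740/(0.247×18.98))] = 2.110 × ln(2.271) = 1.730 d.
D_c = (0.247/0.721) × 18.98 × e^(−0.247×1.730) = 0.3426 × 18.98 × 0.6522 = 4.242 mg/L.
Minimum DO = 9.46 − 4.242 = 5.218 mg/L.

t_c ≈ 1.73 d; minimum DO ≈ 5.22 mg/L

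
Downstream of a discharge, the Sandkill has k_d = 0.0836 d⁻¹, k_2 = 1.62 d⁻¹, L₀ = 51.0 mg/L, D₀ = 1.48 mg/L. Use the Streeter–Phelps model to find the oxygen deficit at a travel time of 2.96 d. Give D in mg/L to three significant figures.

D ≈ 2.16 mg/L

k_d L₀/(k_2−k_d) = 0.0836×51.0/(1.62−0.0836) = 4.264/1.536 = 2.775 mg/L.
e^(−k_d t) = e^(−0.0836×2.960) = 0.7808; e^(−k_2 t) = e^(−1.62×2.960) = 0.008269.
D = 2.775 × (0.7808 − 0.008269) + 1.48 × 0.008269 = 2.144 + 0.01224 = 2.156 mg/L.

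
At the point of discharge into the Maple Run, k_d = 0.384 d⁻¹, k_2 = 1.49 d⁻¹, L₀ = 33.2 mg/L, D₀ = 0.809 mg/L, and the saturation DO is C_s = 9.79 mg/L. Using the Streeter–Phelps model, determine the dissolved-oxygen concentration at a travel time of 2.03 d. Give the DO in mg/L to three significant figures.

DO ≈ 5.02 mg/L

k_d L₀/(k_2−k_d) = 0.384×33.2/(1.49−0.384) = 12.75/1.106 = 11.53 mg/L.
e^(−k_d t) = e^(−0.384×2.030) = 0.4586; e^(−k_2 t) = e^(−1.49×2.030) = 0.04857.
D = 11.53 × (0.4586 − 0.04857) + 0.809 × 0.04857 = 4.727 + 0.03930 = 4.766 mg/L.
DO = C_s − D = 9.79 − 4.766 = 5.024 mg/L.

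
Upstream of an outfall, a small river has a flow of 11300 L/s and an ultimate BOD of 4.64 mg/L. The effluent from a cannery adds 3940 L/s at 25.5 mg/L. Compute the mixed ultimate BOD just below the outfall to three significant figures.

10.0 mg/L

Flow-weighted mixing: C = (Q_r C_r + Q_w C_w)/(Q_r + Q_w)
= (11300×4.64 + 3940×25.5)/(11300 + 3940) = 152900/15240 = 10.03 mg/L.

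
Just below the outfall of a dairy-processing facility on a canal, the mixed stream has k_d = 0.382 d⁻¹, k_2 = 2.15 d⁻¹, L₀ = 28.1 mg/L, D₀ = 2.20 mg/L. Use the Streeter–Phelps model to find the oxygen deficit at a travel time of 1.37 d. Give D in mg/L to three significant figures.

D ≈ 3.39 mg/L

k_d L₀/(k_2−k_d) = 0.382×28.1/(2.15−0.382) = 10.73/1.768 = 6.071 mg/L.
e^(−k_d t) = e^(−0.382×1.370) = 0.5925; e^(−k_2 t) = e^(−2.15×1.370) = 0.05258.
D = 6.071 × (0.5925 − 0.05258) + 2.20 × 0.05258 = 3.278 + 0.1157 = 3.394 mg/L.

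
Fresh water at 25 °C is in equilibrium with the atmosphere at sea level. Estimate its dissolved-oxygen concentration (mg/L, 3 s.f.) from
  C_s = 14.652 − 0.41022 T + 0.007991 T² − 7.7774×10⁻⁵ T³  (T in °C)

C_s ≈ 8.18 mg/L

C_s = 14.652 − 0.41022×25 + 0.007991×25² − 7.7774×10⁻⁵×25³ = 8.176 mg/L.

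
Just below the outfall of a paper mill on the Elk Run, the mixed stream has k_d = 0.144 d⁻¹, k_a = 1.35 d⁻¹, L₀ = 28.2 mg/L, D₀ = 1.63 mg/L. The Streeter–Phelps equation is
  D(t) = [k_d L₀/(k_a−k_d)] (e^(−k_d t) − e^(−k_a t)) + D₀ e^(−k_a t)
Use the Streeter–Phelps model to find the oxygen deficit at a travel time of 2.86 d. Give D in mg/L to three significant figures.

k_d L₀/(k_a−k_d) = 0.144×28.2/(1.35−0.144) = 4.061/1.206 = 3.367 mg/L.
e^(−k_d t) = e^(−0.144×2.860) = 0.6624; e^(−k_a t) = e^(−1.35×2.860) = 0.02105.
D = 3.367 × (0.6624 − 0.02105) + 1.63 × 0.02105 = 2.160 + 0.03431 = 2.194 mg/L.

D ≈ 2.19 mg/L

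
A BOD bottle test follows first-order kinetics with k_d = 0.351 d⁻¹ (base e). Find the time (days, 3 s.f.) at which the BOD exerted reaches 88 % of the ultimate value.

t ≈ 6.04 d

y/L₀ = 1 − e^(−k_d t) = 0.88 ⇒ e^(−k_d t) = 0.120
t = −ln(0.120) / 0.351 = 2.120 / 0.351 = 6.041 d.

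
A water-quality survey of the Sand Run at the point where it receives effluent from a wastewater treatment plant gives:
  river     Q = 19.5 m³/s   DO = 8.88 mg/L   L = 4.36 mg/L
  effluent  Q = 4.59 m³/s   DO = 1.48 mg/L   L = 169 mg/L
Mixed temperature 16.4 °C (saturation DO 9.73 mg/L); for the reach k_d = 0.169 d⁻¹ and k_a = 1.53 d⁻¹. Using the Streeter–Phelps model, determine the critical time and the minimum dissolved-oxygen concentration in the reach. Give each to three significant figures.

t_c ≈ 1.10 d; minimum DO ≈ 6.45 mg/L

Mixed DO = (19.5×8.88 + 4.59×1.48)/(19.5+4.59) = 180.0/24.09 = 7.470 mg/L.
Mixed L₀ = (19.5×4.36 + 4.59×169)/(24.09) = 860.7/24.09 = 35.73 mg/L.
Initial deficit D₀ = C_s − DO₀ = 9.73 − 7.470 = 2.260 mg/L.
t_c = (1/1.361) ln[(1.53/0.169)(1 − 2.260×1.361/(0.169×35.73))] = 0.7348 × ln(4.442) = 1.096 d.
D_c = (0.169/1.53) × 35.73 × e^(−0.169×1.096) = 0.1105 × 35.73 × 0.8310 = 3.280 mg/L.
Minimum DO = 9.73 − 3.280 = 6.450 mg/L.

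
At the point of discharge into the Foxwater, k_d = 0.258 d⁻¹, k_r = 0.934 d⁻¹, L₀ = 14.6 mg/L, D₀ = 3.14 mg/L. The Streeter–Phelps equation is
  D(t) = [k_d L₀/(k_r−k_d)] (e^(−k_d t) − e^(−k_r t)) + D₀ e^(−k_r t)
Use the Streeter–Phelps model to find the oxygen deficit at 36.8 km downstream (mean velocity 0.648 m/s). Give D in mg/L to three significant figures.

Travel time t = x/v = 36.8 km / (0.648 m/s) = 36800 m / 0.648 m/s = 56790 s = 0.6573 d.
k_d L₀/(k_r−k_d) = 0.258×14.6/(0.934−0.258) = 3.767/0.6760 = 5.572 mg/L.
e^(−k_d t) = e^(−0.258×0.6573) = 0.8440; e^(−k_r t) = e^(−0.934×0.6573) = 0.5412.
D = 5.572 × (0.8440 − 0.5412) + 3.14 × 0.5412 = 1.687 + 1.699 = 3.387 mg/L.

D ≈ 3.39 mg/L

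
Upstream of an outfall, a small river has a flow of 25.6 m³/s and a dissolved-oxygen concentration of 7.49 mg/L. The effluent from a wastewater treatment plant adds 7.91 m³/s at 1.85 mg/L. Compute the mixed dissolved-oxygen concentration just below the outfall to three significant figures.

Flow-weighted mixing: C = (Q_r C_r + Q_w C_w)/(Q_r + Q_w)
= (25.6×7.49 + 7.91×1.85)/(25.6 + 7.91) = 206.4/33.51 = 6.159 mg/L.

6.16 mg/L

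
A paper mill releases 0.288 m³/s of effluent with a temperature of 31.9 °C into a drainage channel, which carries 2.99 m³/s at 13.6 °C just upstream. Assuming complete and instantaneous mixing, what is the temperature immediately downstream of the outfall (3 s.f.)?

Flow-weighted mixing: C = (Q_r C_r + Q_w C_w)/(Q_r + Q_w)
= (2.99×13.6 + 0.288×31.9)/(2.99 + 0.288) = 49.85/3.278 = 15.21 °C.

15.2 °C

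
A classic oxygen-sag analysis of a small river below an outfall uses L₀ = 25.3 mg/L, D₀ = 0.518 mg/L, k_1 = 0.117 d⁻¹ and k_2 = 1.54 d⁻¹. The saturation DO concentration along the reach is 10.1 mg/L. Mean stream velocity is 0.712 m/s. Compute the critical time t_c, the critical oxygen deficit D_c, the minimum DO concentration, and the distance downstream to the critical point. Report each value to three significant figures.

t_c ≈ 1.61 d; D_c ≈ 1.59 mg/L; min DO ≈ 8.51 mg/L; x_c ≈ 99.0 km

At the critical point dD/dt = 0, so k_1 L₀ e^(−k_1 t) = k_2 D. Substituting D(t) from the Streeter–Phelps equation and solving for t gives
t_c = ln[(k_2/k_1)(1 − D₀(k_2−k_1)/(k_1 L₀))] / (k_2−k_1).
Here k_2−k_1 = 1.423 d⁻¹ and 1 − D₀(k_2−k_1)/(k_1 L₀) = 1 − 0.518×1.423/(0.117×25.3) = 0.7510, so
t_c = ln(13.16 × 0.7510) / 1.423 = 2.291 / 1.423 = 1.610 d.
L(t_c) = L₀ e^(−k_1 t_c) = 25.3 × 0.8283 = 20.96 mg/L, and at the critical point k_2 D_c = k_1 L, so D_c = (0.117/1.54) × 20.96 = 1.592 mg/L.
Minimum DO = C_s − D_c = 10.1 − 1.592 = 8.508 mg/L.
x_c = v t_c = 0.712 m/s × 1.610 d × 86400 s/d = 99040 m ≈ 99.0 km.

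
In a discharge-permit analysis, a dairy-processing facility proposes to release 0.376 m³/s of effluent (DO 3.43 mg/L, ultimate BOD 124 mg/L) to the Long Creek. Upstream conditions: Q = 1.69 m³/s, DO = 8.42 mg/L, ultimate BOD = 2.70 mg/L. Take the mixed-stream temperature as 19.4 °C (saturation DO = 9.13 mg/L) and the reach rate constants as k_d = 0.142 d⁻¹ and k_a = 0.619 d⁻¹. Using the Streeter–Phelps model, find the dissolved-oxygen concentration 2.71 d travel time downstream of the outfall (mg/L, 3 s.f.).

Mixed DO = (1.69×8.42 + 0.376×3.43)/(1.69+0.376) = 15.52/2.066 = 7.512 mg/L.
Mixed L₀ = (1.69×2.70 + 0.376×124)/(2.066) = 51.19/2.066 = 24.78 mg/L.
Initial deficit D₀ = C_s − DO₀ = 9.13 − 7.512 = 1.618 mg/L.
D(2.71) = [0.142×24.78/(0.619−0.142)](e^(−0.142×2.71) − e^(−0.619×2.71)) + 1.618 e^(−0.619×2.71)
= 7.376 × (0.6806 − 0.1868) + 1.618 × 0.1868 = 3.944 mg/L.
DO = 9.13 − 3.944 = 5.186 mg/L.

DO ≈ 5.19 mg/L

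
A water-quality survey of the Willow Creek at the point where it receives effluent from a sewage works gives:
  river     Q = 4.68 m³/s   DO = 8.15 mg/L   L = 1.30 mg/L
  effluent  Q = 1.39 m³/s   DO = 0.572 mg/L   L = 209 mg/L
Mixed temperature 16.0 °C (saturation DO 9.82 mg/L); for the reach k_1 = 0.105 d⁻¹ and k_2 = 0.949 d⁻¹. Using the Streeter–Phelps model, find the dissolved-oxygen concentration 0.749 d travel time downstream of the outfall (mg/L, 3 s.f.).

Mixed DO = (4.68×8.15 + 1.39×0.572)/(4.68+1.39) = 38.94/6.070 = 6.415 mg/L.
Mixed L₀ = (4.68×1.30 + 1.39×209)/(6.070) = 296.6/6.070 = 48.86 mg/L.
Initial deficit D₀ = C_s − DO₀ = 9.82 − 6.415 = 3.405 mg/L.
D(0.749) = [0.105×48.86/(0.949−0.105)](e^(−0.105×0.749) − e^(−0.949×0.749)) + 3.405 e^(−0.949×0.749)
= 6.079 × (0.9244 − 0.4913) + 3.405 × 0.4913 = 4.306 mg/L.
DO = 9.82 − 4.306 = 5.514 mg/L.

DO ≈ 5.51 mg/L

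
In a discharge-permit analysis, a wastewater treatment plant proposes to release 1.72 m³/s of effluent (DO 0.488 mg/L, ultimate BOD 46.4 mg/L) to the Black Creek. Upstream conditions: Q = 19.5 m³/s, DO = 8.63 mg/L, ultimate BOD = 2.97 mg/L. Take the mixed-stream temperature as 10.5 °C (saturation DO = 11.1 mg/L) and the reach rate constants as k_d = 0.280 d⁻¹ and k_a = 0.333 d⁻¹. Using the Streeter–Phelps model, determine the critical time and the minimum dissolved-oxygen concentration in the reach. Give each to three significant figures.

t_c ≈ 1.46 d; minimum DO ≈ 7.48 mg/L

Mixed DO = (19.5×8.63 + 1.72×0.488)/(19.5+1.72) = 169.1/21.22 = 7.970 mg/L.
Mixed L₀ = (19.5×2.97 + 1.72×46.4)/(21.22) = 137.7/21.22 = 6.490 mg/L.
Initial deficit D₀ = C_s − DO₀ = 11.1 − 7.970 = 3.130 mg/L.
t_c = (1/0.05300) ln[(0.333/0.280)(1 − 3.130×0.05300/(0.280×6.490))] = 18.87 × ln(1.081) = 1.465 d.
D_c = (0.280/0.333) × 6.490 × e^(−0.280×1.465) = 0.8408 × 6.490 × 0.6636 = 3.621 mg/L.
Minimum DO = 11.1 − 3.621 = 7.479 mg/L.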